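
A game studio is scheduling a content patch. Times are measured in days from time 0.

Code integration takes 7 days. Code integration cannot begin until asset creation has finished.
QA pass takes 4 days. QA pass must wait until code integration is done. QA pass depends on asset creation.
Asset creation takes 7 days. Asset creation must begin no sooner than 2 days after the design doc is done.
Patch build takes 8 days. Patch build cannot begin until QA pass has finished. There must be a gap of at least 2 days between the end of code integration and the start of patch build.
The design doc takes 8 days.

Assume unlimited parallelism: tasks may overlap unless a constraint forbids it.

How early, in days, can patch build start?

The design doc can start immediately at day 0; it finishes at day 8.
Asset creation waits on the design doc (finishes day 8, plus 2-day gap → day 10), so it starts at day 10 and finishes at 10 + 7 = day 17.
After asset creation (finishes day 17), code integration can start at day 17 and finishes at day 24.
QA pass needs all of code integration (finishes day 24); asset creation (finishes day 17). That puts its earliest start at day 24; it finishes at 24 + 4 = day 28.
Patch build waits on QA pass (finishes day 28); code integration (finishes day 24, plus 2-day gap → day 26). The latest of these is day 28, which is the earliest patch build can start.

28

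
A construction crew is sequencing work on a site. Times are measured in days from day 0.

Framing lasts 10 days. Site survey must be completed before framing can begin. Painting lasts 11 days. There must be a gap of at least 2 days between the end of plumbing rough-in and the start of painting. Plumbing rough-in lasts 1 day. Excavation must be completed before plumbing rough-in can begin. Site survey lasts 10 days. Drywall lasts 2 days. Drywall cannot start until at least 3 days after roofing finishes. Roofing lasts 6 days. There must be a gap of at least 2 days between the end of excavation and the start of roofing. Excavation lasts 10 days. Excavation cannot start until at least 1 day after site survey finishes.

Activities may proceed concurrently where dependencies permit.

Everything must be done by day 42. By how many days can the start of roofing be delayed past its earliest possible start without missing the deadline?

Site survey can start immediately at day 0; it finishes at day 10.
After site survey (finishes day 10, plus 1-day gap → day 11), excavation can start at day 11 and finishes at day 21.
After excavation (finishes day 21, plus 2-day gap → day 23), roofing can start at day 23 and finishes at day 29.

Working backward from the deadline:
To finish by day 42, drywall (duration 2) must start no later than day 40.
Roofing must finish before drywall (must start by day 40, minus 3-day gap → day 37). With a 6-day duration, roofing must start by 37 − 6 = day 31.
So roofing can start as early as day 23 and as late as day 31, giving 31 − 23 = 8 days of slack.

8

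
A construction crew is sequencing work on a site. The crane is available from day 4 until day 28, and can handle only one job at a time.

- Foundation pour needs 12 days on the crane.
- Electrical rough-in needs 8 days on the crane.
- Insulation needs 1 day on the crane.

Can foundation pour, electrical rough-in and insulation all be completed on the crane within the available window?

The crane window is 28 − 4 = 24 days.
Running back to back, the jobs need 12 + 8 + 1 = 21 days on the crane.
Since 21 ≤ 24, they fit within the window.

Yes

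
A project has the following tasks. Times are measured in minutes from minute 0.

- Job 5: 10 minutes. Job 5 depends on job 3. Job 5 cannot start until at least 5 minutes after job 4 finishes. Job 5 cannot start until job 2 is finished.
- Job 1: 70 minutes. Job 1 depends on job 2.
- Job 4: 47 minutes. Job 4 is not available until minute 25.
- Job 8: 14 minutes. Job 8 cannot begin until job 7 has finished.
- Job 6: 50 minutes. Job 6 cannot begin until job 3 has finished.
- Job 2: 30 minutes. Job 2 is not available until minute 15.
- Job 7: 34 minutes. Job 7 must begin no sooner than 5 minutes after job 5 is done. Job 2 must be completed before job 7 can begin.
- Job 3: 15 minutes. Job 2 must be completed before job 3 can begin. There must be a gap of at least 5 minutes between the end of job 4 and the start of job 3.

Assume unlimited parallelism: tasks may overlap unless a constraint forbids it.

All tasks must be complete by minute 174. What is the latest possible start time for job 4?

Job 8 must finish by minute 174; it takes 14 minutes, so it must start by 174 − 14 = minute 160.
Job 7 has to be done before job 8 (must start by minute 160). That means finishing by minute 160, i.e. starting by 160 − 34 = minute 126.
Job 5 must finish before job 7 (must start by minute 126, minus 5-minute gap → minute 121). With a 10-minute duration, job 5 must start by 121 − 10 = minute 111.
To finish by minute 174, job 6 (duration 50) must start no later than minute 124.
For job 3: job 5 (must start by minute 111); job 6 (must start by minute 124). The most restrictive is minute 111; with a 15-minute duration, job 3 must start by minute 96.
Job 4 has several dependents: job 3 (must start by minute 96, minus 5-minute gap → minute 91); job 5 (must start by minute 111, minus 5-minute gap → minute 106). The earliest of those limits is minute 91, so job 4 must start by 91 − 47 = minute 44.

44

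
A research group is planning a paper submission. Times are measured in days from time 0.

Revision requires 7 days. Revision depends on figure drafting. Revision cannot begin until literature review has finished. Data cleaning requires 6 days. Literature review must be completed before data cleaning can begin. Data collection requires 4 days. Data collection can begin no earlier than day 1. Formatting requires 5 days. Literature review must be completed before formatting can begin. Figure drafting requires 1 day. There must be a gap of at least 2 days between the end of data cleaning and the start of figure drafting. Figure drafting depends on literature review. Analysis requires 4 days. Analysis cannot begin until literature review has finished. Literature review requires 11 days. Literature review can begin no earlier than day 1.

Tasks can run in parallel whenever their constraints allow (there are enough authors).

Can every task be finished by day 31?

Data collection cannot begin until its own release at day 1. It runs from day 1 to 1 + 4 = day 5.
After its own release at day 1, literature review can start at day 1 and finishes at day 12.
Formatting waits on literature review (finishes day 12), so it starts at day 12 and finishes at 12 + 5 = day 17.
After literature review (finishes day 12), analysis can start at day 12 and finishes at day 16.
After literature review (finishes day 12), data cleaning can start at day 12 and finishes at day 18.
Figure drafting cannot start until data cleaning (finishes day 18, plus 2-day gap → day 20); literature review (finishes day 12). The controlling bound is day 20, so figure drafting finishes at 20 + 1 = day 21.
For revision: figure drafting (finishes day 21); literature review (finishes day 12). Taking the maximum gives a start of day 21, and it finishes at 21 + 7 = day 28.
Every task is finished by day 28, which is no later than the deadline of 31, so the schedule is feasible.

Yes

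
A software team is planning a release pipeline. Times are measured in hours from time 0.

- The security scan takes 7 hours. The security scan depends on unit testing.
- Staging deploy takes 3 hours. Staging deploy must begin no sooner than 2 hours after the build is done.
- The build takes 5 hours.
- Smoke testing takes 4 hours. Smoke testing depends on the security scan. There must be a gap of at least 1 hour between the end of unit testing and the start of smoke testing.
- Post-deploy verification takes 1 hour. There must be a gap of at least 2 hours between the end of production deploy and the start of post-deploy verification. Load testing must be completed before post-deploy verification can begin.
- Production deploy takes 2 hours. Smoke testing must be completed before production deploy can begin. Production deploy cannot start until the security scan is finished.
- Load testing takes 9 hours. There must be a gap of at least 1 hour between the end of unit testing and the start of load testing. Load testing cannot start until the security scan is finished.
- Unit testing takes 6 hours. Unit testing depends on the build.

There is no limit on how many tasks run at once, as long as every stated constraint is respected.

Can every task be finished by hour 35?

Yes

The build has no prerequisites, so it starts at hour 0 and finishes at hour 5.
Staging deploy waits on the build (finishes hour 5, plus 2-hour gap → hour 7), so it starts at hour 7 and finishes at 7 + 3 = hour 10.
Unit testing cannot begin until the build (finishes hour 5). It runs from hour 5 to 5 + 6 = hour 11.
The security scan waits on unit testing (finishes hour 11), so it starts at hour 11 and finishes at 11 + 7 = hour 18.
Load testing needs all of unit testing (finishes hour 11, plus 1-hour gap → hour 12); the security scan (finishes hour 18). That puts its earliest start at hour 18; it finishes at 18 + 9 = hour 27.
Smoke testing cannot start until the security scan (finishes hour 18); unit testing (finishes hour 11, plus 1-hour gap → hour 12). The controlling bound is hour 18, so smoke testing finishes at 18 + 4 = hour 22.
Production deploy cannot start until smoke testing (finishes hour 22); the security scan (finishes hour 18). The controlling bound is hour 22, so production deploy finishes at 22 + 2 = hour 24.
Post-deploy verification needs all of production deploy (finishes hour 24, plus 2-hour gap → hour 26); load testing (finishes hour 27). That puts its earliest start at hour 27; it finishes at 27 + 1 = hour 28.
Every task is finished by hour 28, which is no later than the deadline of 35, so the schedule is feasible.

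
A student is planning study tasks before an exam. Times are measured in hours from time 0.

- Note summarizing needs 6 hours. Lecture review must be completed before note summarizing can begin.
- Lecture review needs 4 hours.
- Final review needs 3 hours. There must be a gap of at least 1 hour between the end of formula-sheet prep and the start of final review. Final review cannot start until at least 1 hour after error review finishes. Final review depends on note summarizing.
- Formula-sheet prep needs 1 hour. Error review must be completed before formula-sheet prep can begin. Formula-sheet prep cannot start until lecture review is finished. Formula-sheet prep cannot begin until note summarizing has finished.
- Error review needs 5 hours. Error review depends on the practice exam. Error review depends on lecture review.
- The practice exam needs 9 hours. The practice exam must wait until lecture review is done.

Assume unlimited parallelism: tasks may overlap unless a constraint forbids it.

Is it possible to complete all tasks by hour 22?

Lecture review can start immediately at hour 0; it finishes at hour 4.
Note summarizing cannot begin until lecture review (finishes hour 4). It runs from hour 4 to 4 + 6 = hour 10.
The practice exam waits on lecture review (finishes hour 4), so it starts at hour 4 and finishes at 4 + 9 = hour 13.
Error review needs all of the practice exam (finishes hour 13); lecture review (finishes hour 4). That puts its earliest start at hour 13; it finishes at 13 + 5 = hour 18.
For formula-sheet prep: error review (finishes hour 18); lecture review (finishes hour 4); note summarizing (finishes hour 10). Taking the maximum gives a start of hour 18, and it finishes at 18 + 1 = hour 19.
Final review has to wait for formula-sheet prep (finishes hour 19, plus 1-hour gap → hour 20); error review (finishes hour 18, plus 1-hour gap → hour 19); note summarizing (finishes hour 10). The latest of these is hour 20, so final review runs hour 20 to 20 + 3 = hour 23.
The earliest everything can be done is hour 23, which is after the deadline of 22, so it is not possible.

No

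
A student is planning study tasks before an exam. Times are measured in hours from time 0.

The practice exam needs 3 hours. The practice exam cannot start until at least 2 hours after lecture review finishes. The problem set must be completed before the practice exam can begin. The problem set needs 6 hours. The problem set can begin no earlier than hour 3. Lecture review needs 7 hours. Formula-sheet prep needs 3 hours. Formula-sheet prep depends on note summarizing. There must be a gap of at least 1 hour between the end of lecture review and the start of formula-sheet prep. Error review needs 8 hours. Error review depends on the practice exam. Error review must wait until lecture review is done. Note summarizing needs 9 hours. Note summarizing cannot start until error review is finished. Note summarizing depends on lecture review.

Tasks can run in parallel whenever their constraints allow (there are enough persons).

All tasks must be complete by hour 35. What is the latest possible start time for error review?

15

Formula-sheet prep has no dependents, so it just needs to finish by hour 35. Starting by 35 − 3 = hour 32 achieves that.
Note summarizing has to be done before formula-sheet prep (must start by hour 32). That means finishing by hour 32, i.e. starting by 32 − 9 = hour 23.
Error review has to be done before note summarizing (must start by hour 23). That means finishing by hour 23, i.e. starting by 23 − 8 = hour 15.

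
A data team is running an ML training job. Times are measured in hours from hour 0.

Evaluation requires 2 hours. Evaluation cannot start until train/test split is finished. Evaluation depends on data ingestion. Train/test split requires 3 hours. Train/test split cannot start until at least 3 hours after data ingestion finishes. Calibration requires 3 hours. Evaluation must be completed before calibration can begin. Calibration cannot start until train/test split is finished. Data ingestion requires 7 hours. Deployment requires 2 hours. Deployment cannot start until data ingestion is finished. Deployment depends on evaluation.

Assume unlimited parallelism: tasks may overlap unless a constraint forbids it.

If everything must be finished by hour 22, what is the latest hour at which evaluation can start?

Nothing follows calibration; the deadline of hour 22 is its only limit. It must start by 22 − 3 = hour 19.
Nothing follows deployment; the deadline of hour 22 is its only limit. It must start by 22 − 2 = hour 20.
For evaluation: calibration (must start by hour 19); deployment (must start by hour 20). The most restrictive is hour 19; with a 2-hour duration, evaluation must start by hour 17.

17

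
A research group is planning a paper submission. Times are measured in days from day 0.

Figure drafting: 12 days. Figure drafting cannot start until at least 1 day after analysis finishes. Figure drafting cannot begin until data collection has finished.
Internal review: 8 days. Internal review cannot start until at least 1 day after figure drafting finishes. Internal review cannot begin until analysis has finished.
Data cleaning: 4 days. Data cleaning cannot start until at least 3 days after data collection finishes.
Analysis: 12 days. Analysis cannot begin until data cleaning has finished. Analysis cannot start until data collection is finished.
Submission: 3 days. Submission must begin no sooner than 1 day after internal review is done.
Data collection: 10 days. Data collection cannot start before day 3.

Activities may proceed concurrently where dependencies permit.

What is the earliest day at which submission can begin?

55

Data collection cannot begin until its own release at day 3. It runs from day 3 to 3 + 10 = day 13.
After data collection (finishes day 13, plus 3-day gap → day 16), data cleaning can start at day 16 and finishes at day 20.
Analysis has to wait for data cleaning (finishes day 20); data collection (finishes day 13). The latest of these is day 20, so analysis runs day 20 to 20 + 12 = day 32.
Figure drafting has to wait for analysis (finishes day 32, plus 1-day gap → day 33); data collection (finishes day 13). The latest of these is day 33, so figure drafting runs day 33 to 33 + 12 = day 45.
Internal review cannot start until figure drafting (finishes day 45, plus 1-day gap → day 46); analysis (finishes day 32). The controlling bound is day 46, so internal review finishes at 46 + 8 = day 54.
Submission waits on internal review (finishes day 54, plus 1-day gap → day 55), so the earliest it can start is day 55.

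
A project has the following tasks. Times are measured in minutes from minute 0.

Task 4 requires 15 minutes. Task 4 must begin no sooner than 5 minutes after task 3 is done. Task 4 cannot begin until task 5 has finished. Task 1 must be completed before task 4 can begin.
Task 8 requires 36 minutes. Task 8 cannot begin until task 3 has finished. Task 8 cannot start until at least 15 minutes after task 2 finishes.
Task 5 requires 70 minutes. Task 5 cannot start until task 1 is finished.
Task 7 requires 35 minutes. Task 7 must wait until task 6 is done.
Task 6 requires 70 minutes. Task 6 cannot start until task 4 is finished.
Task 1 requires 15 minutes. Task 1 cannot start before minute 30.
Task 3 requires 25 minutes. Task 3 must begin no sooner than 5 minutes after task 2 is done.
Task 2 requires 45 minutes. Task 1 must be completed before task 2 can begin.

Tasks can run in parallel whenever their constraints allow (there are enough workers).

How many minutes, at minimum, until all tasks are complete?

Task 1 cannot begin until its own release at minute 30. It runs from minute 30 to 30 + 15 = minute 45.
Task 5 waits on task 1 (finishes minute 45), so it starts at minute 45 and finishes at 45 + 70 = minute 115.
Task 2 waits on task 1 (finishes minute 45), so it starts at minute 45 and finishes at 45 + 45 = minute 90.
After task 2 (finishes minute 90, plus 5-minute gap → minute 95), task 3 can start at minute 95 and finishes at minute 120.
For task 8: task 3 (finishes minute 120); task 2 (finishes minute 90, plus 15-minute gap → minute 105). Taking the maximum gives a start of minute 120, and it finishes at 120 + 36 = minute 156.
Task 4 cannot start until task 3 (finishes minute 120, plus 5-minute gap → minute 125); task 5 (finishes minute 115); task 1 (finishes minute 45). The controlling bound is minute 125, so task 4 finishes at 125 + 15 = minute 140.
Task 6 waits on task 4 (finishes minute 140), so it starts at minute 140 and finishes at 140 + 70 = minute 210.
Task 7 cannot begin until task 6 (finishes minute 210). It runs from minute 210 to 210 + 35 = minute 245.
All tasks are finished once the last one completes. Finish times: Task 1 at 45, Task 2 at 90, Task 3 at 120, Task 4 at 140, Task 5 at 115, Task 6 at 210, Task 7 at 245, Task 8 at 156. The latest is minute 245.

245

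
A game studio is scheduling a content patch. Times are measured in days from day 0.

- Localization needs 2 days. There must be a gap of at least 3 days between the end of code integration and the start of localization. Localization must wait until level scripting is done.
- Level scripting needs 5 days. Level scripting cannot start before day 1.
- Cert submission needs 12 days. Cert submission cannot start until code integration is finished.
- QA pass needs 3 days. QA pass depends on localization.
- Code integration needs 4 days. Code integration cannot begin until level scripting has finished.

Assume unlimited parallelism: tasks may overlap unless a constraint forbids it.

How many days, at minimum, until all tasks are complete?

After its own release at day 1, level scripting can start at day 1 and finishes at day 6.
Code integration waits on level scripting (finishes day 6), so it starts at day 6 and finishes at 6 + 4 = day 10.
Cert submission waits on code integration (finishes day 10), so it starts at day 10 and finishes at 10 + 12 = day 22.
Localization needs all of code integration (finishes day 10, plus 3-day gap → day 13); level scripting (finishes day 6). That puts its earliest start at day 13; it finishes at 13 + 2 = day 15.
After localization (finishes day 15), QA pass can start at day 15 and finishes at day 18.
All tasks are finished once the last one completes. Finish times: Level scripting at 6, Code integration at 10, Localization at 15, QA pass at 18, Cert submission at 22. The latest is day 22.

22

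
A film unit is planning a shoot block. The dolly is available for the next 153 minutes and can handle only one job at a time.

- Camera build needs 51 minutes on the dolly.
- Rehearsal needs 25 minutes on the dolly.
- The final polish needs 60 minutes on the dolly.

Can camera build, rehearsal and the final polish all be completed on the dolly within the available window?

Running back to back, the jobs need 51 + 25 + 60 = 136 minutes on the dolly.
Since 136 ≤ 153, they fit within the window.

Yes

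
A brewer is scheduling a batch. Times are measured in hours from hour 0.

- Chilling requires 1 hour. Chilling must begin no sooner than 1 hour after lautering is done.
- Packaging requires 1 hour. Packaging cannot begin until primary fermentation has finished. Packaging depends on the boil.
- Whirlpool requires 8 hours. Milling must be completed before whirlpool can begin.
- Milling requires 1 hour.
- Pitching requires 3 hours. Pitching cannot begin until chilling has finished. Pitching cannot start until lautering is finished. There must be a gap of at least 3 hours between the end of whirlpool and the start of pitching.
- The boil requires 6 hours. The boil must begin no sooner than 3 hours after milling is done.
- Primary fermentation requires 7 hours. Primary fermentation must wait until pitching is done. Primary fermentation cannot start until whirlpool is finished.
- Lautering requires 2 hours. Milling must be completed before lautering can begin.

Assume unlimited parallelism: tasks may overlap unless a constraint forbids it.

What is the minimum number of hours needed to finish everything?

Milling has no prerequisites, so it starts at hour 0 and finishes at hour 1.
After milling (finishes hour 1), whirlpool can start at hour 1 and finishes at hour 9.
The boil cannot begin until milling (finishes hour 1, plus 3-hour gap → hour 4). It runs from hour 4 to 4 + 6 = hour 10.
Lautering waits on milling (finishes hour 1), so it starts at hour 1 and finishes at 1 + 2 = hour 3.
After lautering (finishes hour 3, plus 1-hour gap → hour 4), chilling can start at hour 4 and finishes at hour 5.
Pitching has to wait for chilling (finishes hour 5); lautering (finishes hour 3); whirlpool (finishes hour 9, plus 3-hour gap → hour 12). The latest of these is hour 12, so pitching runs hour 12 to 12 + 3 = hour 15.
Primary fermentation needs all of pitching (finishes hour 15); whirlpool (finishes hour 9). That puts its earliest start at hour 15; it finishes at 15 + 7 = hour 22.
Packaging cannot start until primary fermentation (finishes hour 22); the boil (finishes hour 10). The controlling bound is hour 22, so packaging finishes at 22 + 1 = hour 23.
All tasks are finished once the last one completes. Finish times: Milling at 1, Lautering at 3, The boil at 10, Whirlpool at 9, Chilling at 5, Pitching at 15, Primary fermentation at 22, Packaging at 23. The latest is hour 23.

23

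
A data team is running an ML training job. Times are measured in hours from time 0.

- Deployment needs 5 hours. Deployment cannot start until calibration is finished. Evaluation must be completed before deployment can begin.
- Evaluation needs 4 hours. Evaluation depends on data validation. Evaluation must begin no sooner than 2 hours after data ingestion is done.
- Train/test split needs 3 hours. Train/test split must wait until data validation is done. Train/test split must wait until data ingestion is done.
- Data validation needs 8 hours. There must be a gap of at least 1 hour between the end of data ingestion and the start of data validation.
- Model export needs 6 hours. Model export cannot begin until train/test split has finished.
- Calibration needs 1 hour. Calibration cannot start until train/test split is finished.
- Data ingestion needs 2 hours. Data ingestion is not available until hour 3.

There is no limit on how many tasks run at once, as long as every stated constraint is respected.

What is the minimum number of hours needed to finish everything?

23

After its own release at hour 3, data ingestion can start at hour 3 and finishes at hour 5.
After data ingestion (finishes hour 5, plus 1-hour gap → hour 6), data validation can start at hour 6 and finishes at hour 14.
Evaluation cannot start until data validation (finishes hour 14); data ingestion (finishes hour 5, plus 2-hour gap → hour 7). The controlling bound is hour 14, so evaluation finishes at 14 + 4 = hour 18.
Train/test split cannot start until data validation (finishes hour 14); data ingestion (finishes hour 5). The controlling bound is hour 14, so train/test split finishes at 14 + 3 = hour 17.
Model export cannot begin until train/test split (finishes hour 17). It runs from hour 17 to 17 + 6 = hour 23.
After train/test split (finishes hour 17), calibration can start at hour 17 and finishes at hour 18.
For deployment: calibration (finishes hour 18); evaluation (finishes hour 18). Taking the maximum gives a start of hour 18, and it finishes at 18 + 5 = hour 23.
All tasks are finished once the last one completes. Finish times: Data ingestion at 5, Data validation at 14, Train/test split at 17, Evaluation at 18, Calibration at 18, Model export at 23, Deployment at 23. The latest is hour 23.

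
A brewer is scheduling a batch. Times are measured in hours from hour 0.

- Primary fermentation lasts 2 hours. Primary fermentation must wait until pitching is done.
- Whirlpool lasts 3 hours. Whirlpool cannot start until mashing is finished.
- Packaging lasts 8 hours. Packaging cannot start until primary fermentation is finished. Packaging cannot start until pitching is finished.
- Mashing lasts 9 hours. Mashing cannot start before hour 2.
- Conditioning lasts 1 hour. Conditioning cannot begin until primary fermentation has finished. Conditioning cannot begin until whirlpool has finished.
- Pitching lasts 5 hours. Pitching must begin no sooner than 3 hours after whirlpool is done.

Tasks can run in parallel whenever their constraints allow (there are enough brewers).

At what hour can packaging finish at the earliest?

Mashing cannot begin until its own release at hour 2. It runs from hour 2 to 2 + 9 = hour 11.
Whirlpool waits on mashing (finishes hour 11), so it starts at hour 11 and finishes at 11 + 3 = hour 14.
After whirlpool (finishes hour 14, plus 3-hour gap → hour 17), pitching can start at hour 17 and finishes at hour 22.
Primary fermentation cannot begin until pitching (finishes hour 22). It runs from hour 22 to 22 + 2 = hour 24.
Packaging needs all of primary fermentation (finishes hour 24); pitching (finishes hour 22). That puts its earliest start at hour 24; it finishes at 24 + 8 = hour 32.

32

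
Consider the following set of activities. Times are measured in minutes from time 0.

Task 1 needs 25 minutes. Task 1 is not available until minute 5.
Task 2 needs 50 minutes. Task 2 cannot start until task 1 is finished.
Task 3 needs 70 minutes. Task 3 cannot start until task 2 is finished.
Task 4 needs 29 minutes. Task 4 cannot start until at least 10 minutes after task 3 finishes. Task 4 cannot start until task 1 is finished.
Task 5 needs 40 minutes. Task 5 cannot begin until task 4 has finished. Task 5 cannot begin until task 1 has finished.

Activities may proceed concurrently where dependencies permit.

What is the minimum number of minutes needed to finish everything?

After its own release at minute 5, task 1 can start at minute 5 and finishes at minute 30.
Task 2 waits on task 1 (finishes minute 30), so it starts at minute 30 and finishes at 30 + 50 = minute 80.
Task 3 cannot begin until task 2 (finishes minute 80). It runs from minute 80 to 80 + 70 = minute 150.
Task 4 needs all of task 3 (finishes minute 150, plus 10-minute gap → minute 160); task 1 (finishes minute 30). That puts its earliest start at minute 160; it finishes at 160 + 29 = minute 189.
Task 5 needs all of task 4 (finishes minute 189); task 1 (finishes minute 30). That puts its earliest start at minute 189; it finishes at 189 + 40 = minute 229.
All tasks are finished once the last one completes. Finish times: Task 1 at 30, Task 2 at 80, Task 3 at 150, Task 4 at 189, Task 5 at 229. The latest is minute 229.

229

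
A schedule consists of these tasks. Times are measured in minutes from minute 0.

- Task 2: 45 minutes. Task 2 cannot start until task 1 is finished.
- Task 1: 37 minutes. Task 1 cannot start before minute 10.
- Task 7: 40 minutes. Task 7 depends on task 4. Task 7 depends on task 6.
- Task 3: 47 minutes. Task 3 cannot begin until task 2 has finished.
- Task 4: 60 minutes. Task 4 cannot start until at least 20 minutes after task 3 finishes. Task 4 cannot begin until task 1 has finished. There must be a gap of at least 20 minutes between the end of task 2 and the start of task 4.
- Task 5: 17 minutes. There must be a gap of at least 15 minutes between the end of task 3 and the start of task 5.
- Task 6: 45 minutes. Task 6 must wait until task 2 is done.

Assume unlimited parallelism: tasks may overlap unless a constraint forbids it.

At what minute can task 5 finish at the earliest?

Task 1 cannot begin until its own release at minute 10. It runs from minute 10 to 10 + 37 = minute 47.
After task 1 (finishes minute 47), task 2 can start at minute 47 and finishes at minute 92.
After task 2 (finishes minute 92), task 3 can start at minute 92 and finishes at minute 139.
Task 5 cannot begin until task 3 (finishes minute 139, plus 15-minute gap → minute 154). It runs from minute 154 to 154 + 17 = minute 171.

171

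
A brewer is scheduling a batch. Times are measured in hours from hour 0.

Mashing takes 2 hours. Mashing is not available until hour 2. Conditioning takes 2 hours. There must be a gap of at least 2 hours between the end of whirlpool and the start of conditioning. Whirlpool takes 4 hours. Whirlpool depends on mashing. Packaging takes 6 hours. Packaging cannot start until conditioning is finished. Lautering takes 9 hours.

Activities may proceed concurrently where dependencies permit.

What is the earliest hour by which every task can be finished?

Lautering can start immediately at hour 0; it finishes at hour 9.
Mashing waits on its own release at hour 2, so it starts at hour 2 and finishes at 2 + 2 = hour 4.
Whirlpool cannot begin until mashing (finishes hour 4). It runs from hour 4 to 4 + 4 = hour 8.
Conditioning waits on whirlpool (finishes hour 8, plus 2-hour gap → hour 10), so it starts at hour 10 and finishes at 10 + 2 = hour 12.
After conditioning (finishes hour 12), packaging can start at hour 12 and finishes at hour 18.
All tasks are finished once the last one completes. Finish times: Mashing at 4, Lautering at 9, Whirlpool at 8, Conditioning at 12, Packaging at 18. The latest is hour 18.

18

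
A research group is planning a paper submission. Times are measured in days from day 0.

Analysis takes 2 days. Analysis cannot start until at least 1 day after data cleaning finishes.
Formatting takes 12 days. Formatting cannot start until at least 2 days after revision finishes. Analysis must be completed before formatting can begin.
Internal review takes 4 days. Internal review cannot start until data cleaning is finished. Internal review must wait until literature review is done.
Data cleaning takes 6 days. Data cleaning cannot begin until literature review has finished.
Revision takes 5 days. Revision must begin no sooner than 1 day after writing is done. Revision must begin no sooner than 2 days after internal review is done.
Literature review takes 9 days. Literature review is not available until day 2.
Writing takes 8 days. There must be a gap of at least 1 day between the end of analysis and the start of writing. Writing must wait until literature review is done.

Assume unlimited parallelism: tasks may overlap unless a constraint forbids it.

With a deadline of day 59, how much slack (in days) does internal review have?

Literature review cannot begin until its own release at day 2. It runs from day 2 to 2 + 9 = day 11.
Data cleaning cannot begin until literature review (finishes day 11). It runs from day 11 to 11 + 6 = day 17.
Internal review cannot start until data cleaning (finishes day 17); literature review (finishes day 11). The controlling bound is day 17, so internal review finishes at 17 + 4 = day 21.

Working backward from the deadline:
Nothing follows formatting; the deadline of day 59 is its only limit. It must start by 59 − 12 = day 47.
Revision must finish before formatting (must start by day 47, minus 2-day gap → day 45). With a 5-day duration, revision must start by 45 − 5 = day 40.
Internal review must finish before revision (must start by day 40, minus 2-day gap → day 38). With a 4-day duration, internal review must start by 38 − 4 = day 34.
So internal review can start as early as day 17 and as late as day 34, giving 34 − 17 = 17 days of slack.

17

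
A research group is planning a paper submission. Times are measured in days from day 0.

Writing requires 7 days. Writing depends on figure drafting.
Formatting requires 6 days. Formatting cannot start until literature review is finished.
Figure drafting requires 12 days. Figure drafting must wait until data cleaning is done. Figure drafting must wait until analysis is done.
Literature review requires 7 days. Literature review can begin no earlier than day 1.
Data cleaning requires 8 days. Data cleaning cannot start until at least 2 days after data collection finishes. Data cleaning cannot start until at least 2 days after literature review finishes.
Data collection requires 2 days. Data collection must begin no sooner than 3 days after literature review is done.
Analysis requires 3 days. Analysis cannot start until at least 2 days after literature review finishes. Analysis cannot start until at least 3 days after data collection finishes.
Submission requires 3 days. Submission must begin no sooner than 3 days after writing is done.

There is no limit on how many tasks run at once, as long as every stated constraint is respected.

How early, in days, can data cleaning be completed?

23

After its own release at day 1, literature review can start at day 1 and finishes at day 8.
Data collection cannot begin until literature review (finishes day 8, plus 3-day gap → day 11). It runs from day 11 to 11 + 2 = day 13.
Data cleaning cannot start until data collection (finishes day 13, plus 2-day gap → day 15); literature review (finishes day 8, plus 2-day gap → day 10). The controlling bound is day 15, so data cleaning finishes at 15 + 8 = day 23.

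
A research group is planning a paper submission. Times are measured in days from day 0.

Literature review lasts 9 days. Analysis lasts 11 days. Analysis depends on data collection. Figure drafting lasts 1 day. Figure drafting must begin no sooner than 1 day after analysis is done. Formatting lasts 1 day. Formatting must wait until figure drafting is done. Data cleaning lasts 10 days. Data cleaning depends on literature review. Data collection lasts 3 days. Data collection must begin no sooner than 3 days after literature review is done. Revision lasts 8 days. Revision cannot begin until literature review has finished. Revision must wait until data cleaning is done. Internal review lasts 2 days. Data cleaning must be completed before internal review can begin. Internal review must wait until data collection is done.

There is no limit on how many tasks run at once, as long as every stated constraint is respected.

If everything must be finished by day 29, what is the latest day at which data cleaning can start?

11

To finish by day 29, internal review (duration 2) must start no later than day 27.
Revision must finish by day 29; it takes 8 days, so it must start by 29 − 8 = day 21.
For data cleaning: internal review (must start by day 27); revision (must start by day 21). The most restrictive is day 21; with a 10-day duration, data cleaning must start by day 11.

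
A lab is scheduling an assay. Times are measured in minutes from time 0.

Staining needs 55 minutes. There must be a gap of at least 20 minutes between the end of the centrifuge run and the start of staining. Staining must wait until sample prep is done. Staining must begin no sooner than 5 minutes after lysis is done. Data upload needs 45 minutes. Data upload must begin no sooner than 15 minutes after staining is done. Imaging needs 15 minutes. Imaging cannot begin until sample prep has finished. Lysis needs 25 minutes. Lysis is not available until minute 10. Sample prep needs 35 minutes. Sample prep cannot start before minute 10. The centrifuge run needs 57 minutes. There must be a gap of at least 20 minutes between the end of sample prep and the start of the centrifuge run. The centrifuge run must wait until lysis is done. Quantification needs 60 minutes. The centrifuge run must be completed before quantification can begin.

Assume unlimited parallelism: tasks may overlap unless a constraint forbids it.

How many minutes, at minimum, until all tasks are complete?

Lysis waits on its own release at minute 10, so it starts at minute 10 and finishes at 10 + 25 = minute 35.
Sample prep waits on its own release at minute 10, so it starts at minute 10 and finishes at 10 + 35 = minute 45.
After sample prep (finishes minute 45), imaging can start at minute 45 and finishes at minute 60.
The centrifuge run cannot start until sample prep (finishes minute 45, plus 20-minute gap → minute 65); lysis (finishes minute 35). The controlling bound is minute 65, so the centrifuge run finishes at 65 + 57 = minute 122.
Quantification waits on the centrifuge run (finishes minute 122), so it starts at minute 122 and finishes at 122 + 60 = minute 182.
Staining cannot start until the centrifuge run (finishes minute 122, plus 20-minute gap → minute 142); sample prep (finishes minute 45); lysis (finishes minute 35, plus 5-minute gap → minute 40). The controlling bound is minute 142, so staining finishes at 142 + 55 = minute 197.
After staining (finishes minute 197, plus 15-minute gap → minute 212), data upload can start at minute 212 and finishes at minute 257.
All tasks are finished once the last one completes. Finish times: Sample prep at 45, Lysis at 35, The centrifuge run at 122, Staining at 197, Imaging at 60, Quantification at 182, Data upload at 257. The latest is minute 257.

257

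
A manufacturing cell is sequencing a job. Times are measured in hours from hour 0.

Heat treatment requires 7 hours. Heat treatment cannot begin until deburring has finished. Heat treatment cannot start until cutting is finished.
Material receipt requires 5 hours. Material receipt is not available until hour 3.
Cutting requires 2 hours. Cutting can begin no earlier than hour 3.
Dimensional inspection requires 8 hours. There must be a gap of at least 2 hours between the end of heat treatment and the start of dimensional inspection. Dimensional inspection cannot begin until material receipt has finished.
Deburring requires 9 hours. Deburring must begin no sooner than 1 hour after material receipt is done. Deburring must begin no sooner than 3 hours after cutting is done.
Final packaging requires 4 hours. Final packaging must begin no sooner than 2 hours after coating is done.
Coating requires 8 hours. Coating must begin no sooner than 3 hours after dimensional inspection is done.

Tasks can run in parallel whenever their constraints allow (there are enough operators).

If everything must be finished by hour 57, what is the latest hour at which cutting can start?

Nothing follows final packaging; the deadline of hour 57 is its only limit. It must start by 57 − 4 = hour 53.
Coating feeds into final packaging (must start by hour 53, minus 2-hour gap → hour 51); so coating must finish by hour 51 and therefore start by hour 43.
Dimensional inspection feeds into coating (must start by hour 43, minus 3-hour gap → hour 40); so dimensional inspection must finish by hour 40 and therefore start by hour 32.
Heat treatment feeds into dimensional inspection (must start by hour 32, minus 2-hour gap → hour 30); so heat treatment must finish by hour 30 and therefore start by hour 23.
Since heat treatment (must start by hour 23) depends on it, deburring must finish by hour 23. Backing off its 9-hour duration gives a latest start of hour 14.
Cutting feeds deburring (must start by hour 14, minus 3-hour gap → hour 11); heat treatment (must start by hour 23). Taking the minimum, cutting must finish by hour 11 and start by 11 − 2 = hour 9.

9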